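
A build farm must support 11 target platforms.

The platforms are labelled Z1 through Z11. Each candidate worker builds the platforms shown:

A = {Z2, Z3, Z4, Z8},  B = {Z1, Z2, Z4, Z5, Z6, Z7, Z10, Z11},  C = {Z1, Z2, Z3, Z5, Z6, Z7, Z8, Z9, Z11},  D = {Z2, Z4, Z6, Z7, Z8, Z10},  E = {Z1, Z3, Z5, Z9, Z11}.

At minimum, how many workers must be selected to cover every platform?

Take {B, C}. Their union is {Z1, Z2, Z3, Z4, Z5, Z6, Z7, Z8, Z9, Z10, Z11}, which is all 11 platforms.
No single worker has all 11 platforms (the largest, C, has 9), so 2 is optimal.

2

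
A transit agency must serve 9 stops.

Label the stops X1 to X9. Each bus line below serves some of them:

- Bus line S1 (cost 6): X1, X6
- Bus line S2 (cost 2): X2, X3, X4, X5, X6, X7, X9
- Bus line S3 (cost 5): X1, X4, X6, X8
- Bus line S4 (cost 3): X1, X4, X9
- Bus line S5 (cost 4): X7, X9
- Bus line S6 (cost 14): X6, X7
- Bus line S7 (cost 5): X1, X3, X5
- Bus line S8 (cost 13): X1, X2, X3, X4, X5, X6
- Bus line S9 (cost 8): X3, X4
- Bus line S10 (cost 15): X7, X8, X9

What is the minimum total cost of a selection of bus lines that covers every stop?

7

S2, S3 together cover every stop (S2 ∪ S3 = {X1, X2, X3, X4, X5, X6, X7, X8, X9}); total cost 2 + 5 = 7.
No covering selection has total cost below 7.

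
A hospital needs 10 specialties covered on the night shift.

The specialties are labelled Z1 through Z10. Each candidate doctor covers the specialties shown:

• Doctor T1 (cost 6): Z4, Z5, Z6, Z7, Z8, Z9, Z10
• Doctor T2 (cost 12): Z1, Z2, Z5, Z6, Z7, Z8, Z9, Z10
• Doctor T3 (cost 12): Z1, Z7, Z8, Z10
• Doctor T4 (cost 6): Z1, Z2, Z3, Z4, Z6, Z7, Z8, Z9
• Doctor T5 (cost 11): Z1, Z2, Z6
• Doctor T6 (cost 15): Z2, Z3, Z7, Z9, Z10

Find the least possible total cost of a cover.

T1, T4 together cover every specialty (T1 ∪ T4 = {Z1, Z2, Z3, Z4, Z5, Z6, Z7, Z8, Z9, Z10}); total cost 6 + 6 = 12.
No covering selection has total cost below 12.

12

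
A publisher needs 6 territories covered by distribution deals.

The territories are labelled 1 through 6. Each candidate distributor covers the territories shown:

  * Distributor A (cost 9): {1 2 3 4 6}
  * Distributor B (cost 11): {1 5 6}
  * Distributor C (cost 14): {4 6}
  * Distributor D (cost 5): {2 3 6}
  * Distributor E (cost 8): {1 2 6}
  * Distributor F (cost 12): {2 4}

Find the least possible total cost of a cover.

20

A, B together cover every territory (A ∪ B = {1, 2, 3, 4, 5, 6}); total cost 9 + 11 = 20.
The greedy pick D, A, B costs 25; no covering selection beats 20.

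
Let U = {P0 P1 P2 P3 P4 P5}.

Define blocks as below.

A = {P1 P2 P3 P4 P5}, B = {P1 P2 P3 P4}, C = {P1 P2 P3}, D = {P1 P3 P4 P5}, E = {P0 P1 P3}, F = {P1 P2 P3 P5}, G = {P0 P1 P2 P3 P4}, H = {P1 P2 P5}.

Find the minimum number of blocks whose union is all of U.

D and G cover everything between them: the union {P0, P1, P2, P3, P4, P5} is all of U.
No single block has all 6 points (the largest, A, has 5), so 2 is optimal.

2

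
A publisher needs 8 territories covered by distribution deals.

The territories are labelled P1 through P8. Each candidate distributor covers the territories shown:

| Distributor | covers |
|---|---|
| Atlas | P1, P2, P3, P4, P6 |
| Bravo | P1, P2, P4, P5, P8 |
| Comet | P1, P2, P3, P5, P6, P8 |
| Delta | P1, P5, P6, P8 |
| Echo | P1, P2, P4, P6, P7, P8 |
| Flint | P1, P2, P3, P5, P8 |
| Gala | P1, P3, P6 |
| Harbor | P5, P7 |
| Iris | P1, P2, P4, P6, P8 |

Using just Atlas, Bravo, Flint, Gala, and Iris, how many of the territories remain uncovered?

1

Union of Atlas, Bravo, Flint, Gala, Iris = {P1, P2, P3, P4, P5, P6, P8}.
Not covered: P7 — 1 territory.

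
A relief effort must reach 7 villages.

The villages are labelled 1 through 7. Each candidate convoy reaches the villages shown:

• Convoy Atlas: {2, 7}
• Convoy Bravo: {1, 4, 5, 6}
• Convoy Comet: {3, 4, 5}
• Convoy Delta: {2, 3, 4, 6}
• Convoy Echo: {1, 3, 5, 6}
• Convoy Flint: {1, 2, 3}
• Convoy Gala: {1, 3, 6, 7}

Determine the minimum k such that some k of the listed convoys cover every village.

3

Take {Comet, Flint, Gala}. Their union is {1, 2, 3, 4, 5, 6, 7}, which is all 7 villages.
No 2 of the 7 convoys cover everything (all 21 combinations miss at least one village), so 3 is optimal.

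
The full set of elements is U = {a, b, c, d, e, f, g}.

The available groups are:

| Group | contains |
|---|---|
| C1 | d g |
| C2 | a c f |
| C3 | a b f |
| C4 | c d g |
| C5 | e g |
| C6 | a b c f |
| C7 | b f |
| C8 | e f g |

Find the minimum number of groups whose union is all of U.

C3 and C4 and C5 together: C3 ∪ C4 ∪ C5 = {a, b, c, d, e, f, g} — every element is covered.
No 2 of the 8 groups cover everything (all 28 combinations miss at least one element), so 3 is optimal.

3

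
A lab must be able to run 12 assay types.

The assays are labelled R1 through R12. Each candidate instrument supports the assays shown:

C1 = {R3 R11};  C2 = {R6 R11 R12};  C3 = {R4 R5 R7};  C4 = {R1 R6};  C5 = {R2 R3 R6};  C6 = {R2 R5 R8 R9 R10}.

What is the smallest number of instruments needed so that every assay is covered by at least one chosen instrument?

5

Take {C1, C2, C3, C4, C6}. Their union is {R1, R2, R3, R4, R5, R6, R7, R8, R9, R10, R11, R12}, which is all 12 assays.
No 4 of the 6 instruments cover everything (all 15 combinations miss at least one assay), so 5 is optimal.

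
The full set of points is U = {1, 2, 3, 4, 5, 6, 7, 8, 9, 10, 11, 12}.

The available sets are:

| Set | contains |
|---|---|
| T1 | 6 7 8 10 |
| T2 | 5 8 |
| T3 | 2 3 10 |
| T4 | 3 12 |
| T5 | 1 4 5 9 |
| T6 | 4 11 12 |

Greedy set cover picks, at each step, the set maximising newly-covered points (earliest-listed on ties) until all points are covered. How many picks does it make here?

4

Greedy: pick T1 (covers 4 new) → pick T5 (covers 4 new) → pick T3 (covers 2 new) → pick T6 (covers 2 new). Total picks: 4.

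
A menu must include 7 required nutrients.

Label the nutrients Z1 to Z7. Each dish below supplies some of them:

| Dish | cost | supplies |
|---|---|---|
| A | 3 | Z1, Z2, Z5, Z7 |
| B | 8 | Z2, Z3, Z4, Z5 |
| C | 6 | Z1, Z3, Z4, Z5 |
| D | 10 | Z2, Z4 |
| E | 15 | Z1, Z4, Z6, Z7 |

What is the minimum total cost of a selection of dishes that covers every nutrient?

B, E together cover every nutrient (B ∪ E = {Z1, Z2, Z3, Z4, Z5, Z6, Z7}); total cost 8 + 15 = 23.
The greedy pick A, C, E costs 24; no covering selection beats 23.

23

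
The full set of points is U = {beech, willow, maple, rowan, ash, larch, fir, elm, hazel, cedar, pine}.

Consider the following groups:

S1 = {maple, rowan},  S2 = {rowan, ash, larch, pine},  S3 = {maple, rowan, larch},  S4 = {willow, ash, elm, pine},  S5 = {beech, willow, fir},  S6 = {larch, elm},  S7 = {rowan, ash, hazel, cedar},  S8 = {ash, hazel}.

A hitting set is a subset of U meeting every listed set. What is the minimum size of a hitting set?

4

The 4 points {beech, rowan, elm, hazel} hit every group.
The groups S1, S5, S6, S8 are pairwise disjoint, so any hitting set needs a separate point for each — at least 4. Hence 4 is optimal.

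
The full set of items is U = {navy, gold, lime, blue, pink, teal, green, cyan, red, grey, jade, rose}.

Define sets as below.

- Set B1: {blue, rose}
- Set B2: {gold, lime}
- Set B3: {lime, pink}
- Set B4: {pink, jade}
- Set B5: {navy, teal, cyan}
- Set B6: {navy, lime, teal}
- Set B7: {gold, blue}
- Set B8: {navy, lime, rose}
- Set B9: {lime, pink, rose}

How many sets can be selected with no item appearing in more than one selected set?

B1, B2, B4, B5 are pairwise disjoint (B1={blue,rose}; B2={gold,lime}; B4={pink,jade}; B5={navy,teal,cyan}).
Every remaining set overlaps one of these, and no 5 of the listed sets are pairwise disjoint, so 4 is the maximum.

4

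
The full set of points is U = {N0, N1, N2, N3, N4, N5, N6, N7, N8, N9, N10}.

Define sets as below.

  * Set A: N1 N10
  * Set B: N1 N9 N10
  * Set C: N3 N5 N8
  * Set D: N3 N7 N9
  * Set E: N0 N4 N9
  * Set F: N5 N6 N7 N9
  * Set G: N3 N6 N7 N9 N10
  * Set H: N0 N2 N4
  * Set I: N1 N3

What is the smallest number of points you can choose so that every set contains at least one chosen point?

4

Take T = {N1, N2, N8, N9}. Each listed set contains at least one of these, so T is a hitting set of size 4.
No choice of 3 points meets every set, so 4 is the minimum.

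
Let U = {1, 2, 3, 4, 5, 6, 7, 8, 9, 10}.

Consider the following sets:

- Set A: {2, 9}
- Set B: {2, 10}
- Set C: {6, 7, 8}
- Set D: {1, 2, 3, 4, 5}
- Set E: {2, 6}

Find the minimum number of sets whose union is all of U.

A and B and C and D together: A ∪ B ∪ C ∪ D = {1, 2, 3, 4, 5, 6, 7, 8, 9, 10} — every point is covered.
No 3 of the 5 sets cover everything (all 10 combinations miss at least one point), so 4 is optimal.

4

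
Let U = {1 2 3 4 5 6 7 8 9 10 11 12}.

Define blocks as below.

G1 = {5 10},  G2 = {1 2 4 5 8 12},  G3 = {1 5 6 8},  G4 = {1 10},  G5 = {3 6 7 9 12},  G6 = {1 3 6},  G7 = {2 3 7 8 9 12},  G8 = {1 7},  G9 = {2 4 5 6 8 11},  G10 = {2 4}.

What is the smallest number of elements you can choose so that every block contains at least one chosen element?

H = {1, 4, 5, 7} meets every block (each contains at least one member of H), and |H| = 4.
No choice of 3 elements meets every block, so 4 is the minimum.

4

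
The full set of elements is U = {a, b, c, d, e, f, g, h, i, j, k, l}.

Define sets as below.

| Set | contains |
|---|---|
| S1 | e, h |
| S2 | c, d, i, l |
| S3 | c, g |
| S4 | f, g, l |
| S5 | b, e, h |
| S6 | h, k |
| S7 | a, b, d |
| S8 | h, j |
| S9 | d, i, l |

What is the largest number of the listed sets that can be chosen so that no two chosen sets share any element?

3

S3, S7, S8 are pairwise disjoint (S3={c,g}; S7={a,b,d}; S8={h,j}).
Every remaining set overlaps one of these, and no 4 of the listed sets are pairwise disjoint, so 3 is the maximum.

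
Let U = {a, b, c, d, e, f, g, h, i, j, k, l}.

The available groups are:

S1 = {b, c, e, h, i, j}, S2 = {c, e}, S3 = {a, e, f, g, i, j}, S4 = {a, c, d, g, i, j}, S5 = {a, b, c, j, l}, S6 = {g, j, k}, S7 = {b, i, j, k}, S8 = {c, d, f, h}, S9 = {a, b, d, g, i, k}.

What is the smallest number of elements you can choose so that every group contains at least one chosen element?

3

Take T = {c, g, j}. Each listed group contains at least one of these, so T is a hitting set of size 3.
No choice of 2 elements meets every group, so 3 is the minimum.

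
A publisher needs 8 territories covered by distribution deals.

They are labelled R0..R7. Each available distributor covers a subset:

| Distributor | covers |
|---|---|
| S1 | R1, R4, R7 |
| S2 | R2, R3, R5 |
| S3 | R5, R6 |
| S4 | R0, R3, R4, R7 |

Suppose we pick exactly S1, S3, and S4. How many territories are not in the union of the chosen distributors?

Union of S1, S3, S4 = {R0, R1, R3, R4, R5, R6, R7}.
Not covered: R2 — 1 territory.

1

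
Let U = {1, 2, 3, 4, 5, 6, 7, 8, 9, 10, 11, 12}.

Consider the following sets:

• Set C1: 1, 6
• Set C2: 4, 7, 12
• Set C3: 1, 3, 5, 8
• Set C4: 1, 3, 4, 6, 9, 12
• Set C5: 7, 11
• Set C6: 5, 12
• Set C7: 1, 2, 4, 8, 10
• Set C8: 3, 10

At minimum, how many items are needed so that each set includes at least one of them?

H = {1, 5, 7, 10} meets every set (each contains at least one member of H), and |H| = 4.
The sets C1, C5, C6, C8 are pairwise disjoint, so any hitting set needs a separate item for each — at least 4. Hence 4 is optimal.

4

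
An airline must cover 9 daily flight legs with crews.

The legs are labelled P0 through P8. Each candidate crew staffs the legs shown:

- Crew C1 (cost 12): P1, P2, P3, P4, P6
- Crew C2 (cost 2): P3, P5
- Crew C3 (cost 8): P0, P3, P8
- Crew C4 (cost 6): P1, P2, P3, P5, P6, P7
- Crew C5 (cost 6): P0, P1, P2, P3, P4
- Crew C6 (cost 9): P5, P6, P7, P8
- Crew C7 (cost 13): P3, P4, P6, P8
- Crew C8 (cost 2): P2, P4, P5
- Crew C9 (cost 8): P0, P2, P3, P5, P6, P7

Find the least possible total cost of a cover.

15

C5, C6 together cover every leg (C5 ∪ C6 = {P0, P1, P2, P3, P4, P5, P6, P7, P8}); total cost 6 + 9 = 15.
The greedy pick C8, C4, C3 costs 16; no covering selection beats 15.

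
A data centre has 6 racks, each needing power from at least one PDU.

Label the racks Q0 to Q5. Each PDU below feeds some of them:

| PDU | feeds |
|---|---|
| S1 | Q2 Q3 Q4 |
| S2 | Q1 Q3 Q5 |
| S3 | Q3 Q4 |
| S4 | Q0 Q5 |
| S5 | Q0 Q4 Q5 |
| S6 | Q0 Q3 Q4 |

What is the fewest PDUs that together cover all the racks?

3

Take {S1, S2, S4}. Their union is {Q0, Q1, Q2, Q3, Q4, Q5}, which is all 6 racks.
Only S2 contains Q1, so S2 is forced; the remaining 3 racks need at least 2 more PDUs (each remaining PDU adds at most 2) — so at least 3 PDUs are needed, and 3 is optimal.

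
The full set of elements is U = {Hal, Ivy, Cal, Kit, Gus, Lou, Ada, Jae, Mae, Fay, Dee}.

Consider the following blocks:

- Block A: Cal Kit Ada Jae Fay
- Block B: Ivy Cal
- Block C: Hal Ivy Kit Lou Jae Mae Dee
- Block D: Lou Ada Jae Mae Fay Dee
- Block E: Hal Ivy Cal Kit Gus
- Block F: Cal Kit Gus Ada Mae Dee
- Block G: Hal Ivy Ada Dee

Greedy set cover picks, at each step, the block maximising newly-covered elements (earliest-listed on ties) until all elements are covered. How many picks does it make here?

Greedy: pick C (covers 7 new) → pick A (covers 3 new) → pick E (covers 1 new). Total picks: 3.
(The true minimum cover uses only 2 blocks, so greedy is not optimal here.)

3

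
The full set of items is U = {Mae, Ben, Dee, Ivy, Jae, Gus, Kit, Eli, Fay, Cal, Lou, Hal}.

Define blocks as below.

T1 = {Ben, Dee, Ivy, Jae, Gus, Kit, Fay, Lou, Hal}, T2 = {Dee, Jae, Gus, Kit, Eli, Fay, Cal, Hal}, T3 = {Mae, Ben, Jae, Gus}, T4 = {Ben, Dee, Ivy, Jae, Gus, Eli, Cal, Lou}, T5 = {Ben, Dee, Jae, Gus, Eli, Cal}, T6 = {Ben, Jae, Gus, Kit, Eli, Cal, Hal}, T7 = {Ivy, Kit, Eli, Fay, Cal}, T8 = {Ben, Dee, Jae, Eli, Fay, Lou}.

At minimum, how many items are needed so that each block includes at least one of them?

H = {Jae, Eli} meets every block (each contains at least one member of H), and |H| = 2.
The blocks T3, T7 are pairwise disjoint, so any hitting set needs a separate item for each — at least 2. Hence 2 is optimal.

2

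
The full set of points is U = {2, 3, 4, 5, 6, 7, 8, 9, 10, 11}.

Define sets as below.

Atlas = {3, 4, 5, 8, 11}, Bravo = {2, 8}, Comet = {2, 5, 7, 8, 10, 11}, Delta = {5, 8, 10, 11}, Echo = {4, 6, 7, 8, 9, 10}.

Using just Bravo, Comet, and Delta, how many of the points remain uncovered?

Union of Bravo, Comet, Delta = {2, 5, 7, 8, 10, 11}.
Not covered: 3, 4, 6, 9 — 4 points.

4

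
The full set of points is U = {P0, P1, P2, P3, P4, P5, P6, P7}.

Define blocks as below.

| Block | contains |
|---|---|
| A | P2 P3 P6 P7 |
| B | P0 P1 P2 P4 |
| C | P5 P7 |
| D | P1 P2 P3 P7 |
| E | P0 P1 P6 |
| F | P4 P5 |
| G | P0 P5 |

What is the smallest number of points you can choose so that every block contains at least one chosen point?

3

The 3 points {P0, P2, P5} hit every block.
No choice of 2 points meets every block, so 3 is the minimum.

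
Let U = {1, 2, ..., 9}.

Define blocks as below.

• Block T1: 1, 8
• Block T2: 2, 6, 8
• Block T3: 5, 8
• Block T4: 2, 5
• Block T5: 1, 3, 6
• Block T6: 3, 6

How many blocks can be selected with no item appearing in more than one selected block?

T1, T4, T6 are pairwise disjoint (T1={1,8}; T4={2,5}; T6={3,6}).
Every remaining block overlaps one of these, and no 4 of the listed blocks are pairwise disjoint, so 3 is the maximum.

3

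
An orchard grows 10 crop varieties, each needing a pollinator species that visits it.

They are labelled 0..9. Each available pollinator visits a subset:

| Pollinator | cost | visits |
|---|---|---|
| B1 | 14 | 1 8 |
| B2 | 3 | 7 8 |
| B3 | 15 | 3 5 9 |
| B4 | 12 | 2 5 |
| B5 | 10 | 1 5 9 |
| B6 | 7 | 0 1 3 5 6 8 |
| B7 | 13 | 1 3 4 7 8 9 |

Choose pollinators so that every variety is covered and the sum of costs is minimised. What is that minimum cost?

B4, B6, B7 together cover every variety (B4 ∪ B6 ∪ B7 = {0, 1, 2, 3, 4, 5, 6, 7, 8, 9}); total cost 12 + 7 + 13 = 32.
The greedy pick B6, B2, B7, B4 costs 35; no covering selection beats 32.

32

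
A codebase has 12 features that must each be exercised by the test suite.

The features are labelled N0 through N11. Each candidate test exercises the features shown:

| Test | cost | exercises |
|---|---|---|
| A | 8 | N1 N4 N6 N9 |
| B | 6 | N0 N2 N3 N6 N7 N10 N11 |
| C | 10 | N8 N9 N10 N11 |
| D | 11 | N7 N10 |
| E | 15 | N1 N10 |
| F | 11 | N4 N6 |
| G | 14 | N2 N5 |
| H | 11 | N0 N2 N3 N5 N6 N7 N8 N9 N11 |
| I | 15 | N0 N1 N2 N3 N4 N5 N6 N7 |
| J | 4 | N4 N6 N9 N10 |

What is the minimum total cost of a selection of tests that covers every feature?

23

A, H, J together cover every feature (A ∪ H ∪ J = {N0, N1, N2, N3, N4, N5, N6, N7, N8, N9, N10, N11}); total cost 8 + 11 + 4 = 23.
The greedy pick B, J, H, A costs 29; no covering selection beats 23.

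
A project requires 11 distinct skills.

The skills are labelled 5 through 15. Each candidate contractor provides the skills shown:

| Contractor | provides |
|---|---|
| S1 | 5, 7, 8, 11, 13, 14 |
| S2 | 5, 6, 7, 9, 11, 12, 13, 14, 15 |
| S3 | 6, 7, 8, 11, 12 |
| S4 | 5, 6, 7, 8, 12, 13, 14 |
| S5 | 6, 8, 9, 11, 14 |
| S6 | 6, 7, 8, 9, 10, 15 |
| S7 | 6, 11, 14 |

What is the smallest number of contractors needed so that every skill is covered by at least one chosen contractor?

S2 and S6 together: S2 ∪ S6 = {5, 6, 7, 8, 9, 10, 11, 12, 13, 14, 15} — every skill is covered.
No single contractor has all 11 skills (the largest, S2, has 9), so 2 is optimal.

2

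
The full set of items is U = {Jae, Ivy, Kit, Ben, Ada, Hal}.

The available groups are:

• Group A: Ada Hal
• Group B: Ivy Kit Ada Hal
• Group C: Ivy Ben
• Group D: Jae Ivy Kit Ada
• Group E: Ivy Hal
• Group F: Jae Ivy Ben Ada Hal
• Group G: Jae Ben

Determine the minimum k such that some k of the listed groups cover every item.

D and F cover everything between them: the union {Jae, Ivy, Kit, Ben, Ada, Hal} is all of U.
No single group has all 6 items (the largest, F, has 5), so 2 is optimal.

2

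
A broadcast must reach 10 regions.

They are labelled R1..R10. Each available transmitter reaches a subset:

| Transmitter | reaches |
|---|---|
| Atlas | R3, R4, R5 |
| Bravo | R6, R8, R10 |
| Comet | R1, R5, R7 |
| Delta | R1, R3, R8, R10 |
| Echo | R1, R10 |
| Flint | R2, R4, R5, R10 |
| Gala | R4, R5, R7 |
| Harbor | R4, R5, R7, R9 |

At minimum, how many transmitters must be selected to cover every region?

Bravo and Delta and Flint and Harbor together: Bravo ∪ Delta ∪ Flint ∪ Harbor = {R1, R2, R3, R4, R5, R6, R7, R8, R9, R10} — every region is covered.
No 3 of the 8 transmitters cover everything (all 56 combinations miss at least one region), so 4 is optimal.

4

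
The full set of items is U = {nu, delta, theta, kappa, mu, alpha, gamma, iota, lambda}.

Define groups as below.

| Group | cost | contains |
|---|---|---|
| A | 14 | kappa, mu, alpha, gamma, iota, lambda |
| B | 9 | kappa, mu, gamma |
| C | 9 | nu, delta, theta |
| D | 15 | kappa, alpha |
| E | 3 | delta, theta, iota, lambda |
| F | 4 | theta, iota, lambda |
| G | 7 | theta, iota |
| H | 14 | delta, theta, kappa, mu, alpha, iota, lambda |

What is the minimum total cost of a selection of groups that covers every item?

23

A, C together cover every item (A ∪ C = {nu, delta, theta, kappa, mu, alpha, gamma, iota, lambda}); total cost 14 + 9 = 23.
The greedy pick E, B, C, A costs 35; no covering selection beats 23.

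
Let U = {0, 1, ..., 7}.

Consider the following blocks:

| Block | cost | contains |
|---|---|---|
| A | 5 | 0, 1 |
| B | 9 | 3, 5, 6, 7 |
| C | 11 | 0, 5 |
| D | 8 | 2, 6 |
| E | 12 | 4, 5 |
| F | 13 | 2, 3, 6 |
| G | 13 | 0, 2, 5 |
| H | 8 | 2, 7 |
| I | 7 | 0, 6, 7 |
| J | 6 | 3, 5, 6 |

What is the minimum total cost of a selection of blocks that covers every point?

A, E, H, J together cover every point (A ∪ E ∪ H ∪ J = {0, 1, 2, 3, 4, 5, 6, 7}); total cost 5 + 12 + 8 + 6 = 31.
No covering selection has total cost below 31.

31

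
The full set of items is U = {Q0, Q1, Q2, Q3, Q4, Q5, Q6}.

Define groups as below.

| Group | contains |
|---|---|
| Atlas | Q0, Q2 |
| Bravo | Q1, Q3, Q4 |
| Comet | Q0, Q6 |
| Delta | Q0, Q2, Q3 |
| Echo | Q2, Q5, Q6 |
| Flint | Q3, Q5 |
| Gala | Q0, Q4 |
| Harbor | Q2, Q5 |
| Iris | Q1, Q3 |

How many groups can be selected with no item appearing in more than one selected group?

3

Gala, Harbor, Iris are pairwise disjoint (Gala={Q0,Q4}; Harbor={Q2,Q5}; Iris={Q1,Q3}).
Every remaining group overlaps one of these, and no 4 of the listed groups are pairwise disjoint, so 3 is the maximum.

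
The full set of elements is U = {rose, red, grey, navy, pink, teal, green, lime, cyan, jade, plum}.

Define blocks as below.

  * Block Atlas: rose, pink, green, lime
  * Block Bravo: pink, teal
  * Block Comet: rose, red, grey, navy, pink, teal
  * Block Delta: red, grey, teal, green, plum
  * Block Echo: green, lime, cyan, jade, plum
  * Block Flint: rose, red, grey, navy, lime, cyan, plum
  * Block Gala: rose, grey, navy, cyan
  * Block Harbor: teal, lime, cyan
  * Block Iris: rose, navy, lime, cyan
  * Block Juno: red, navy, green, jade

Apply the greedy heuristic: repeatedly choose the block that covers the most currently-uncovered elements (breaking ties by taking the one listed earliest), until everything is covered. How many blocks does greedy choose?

Greedy: pick Flint (covers 7 new) → pick Atlas (covers 2 new) → pick Bravo (covers 1 new) → pick Echo (covers 1 new). Total picks: 4.
(The true minimum cover uses only 2 blocks, so greedy is not optimal here.)

4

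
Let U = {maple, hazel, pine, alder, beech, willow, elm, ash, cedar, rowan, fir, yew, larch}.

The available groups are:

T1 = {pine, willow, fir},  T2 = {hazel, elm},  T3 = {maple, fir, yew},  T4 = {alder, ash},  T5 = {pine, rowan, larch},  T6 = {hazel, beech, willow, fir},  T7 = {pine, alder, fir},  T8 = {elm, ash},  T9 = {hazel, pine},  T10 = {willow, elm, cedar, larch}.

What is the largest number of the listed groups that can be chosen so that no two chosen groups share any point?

4

T2, T3, T4, T5 are pairwise disjoint (T2={hazel,elm}; T3={maple,fir,yew}; T4={alder,ash}; T5={pine,rowan,larch}).
Every remaining group overlaps one of these, and no 5 of the listed groups are pairwise disjoint, so 4 is the maximum.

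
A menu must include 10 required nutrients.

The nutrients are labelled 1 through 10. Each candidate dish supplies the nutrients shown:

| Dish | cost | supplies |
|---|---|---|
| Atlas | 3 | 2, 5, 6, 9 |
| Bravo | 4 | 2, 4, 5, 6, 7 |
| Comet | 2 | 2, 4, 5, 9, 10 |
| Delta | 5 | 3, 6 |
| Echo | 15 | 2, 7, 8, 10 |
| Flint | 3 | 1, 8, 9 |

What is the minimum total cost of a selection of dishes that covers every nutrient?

14

Bravo, Comet, Delta, Flint together cover every nutrient (Bravo ∪ Comet ∪ Delta ∪ Flint = {1, 2, 3, 4, 5, 6, 7, 8, 9, 10}); total cost 4 + 2 + 5 + 3 = 14.
No covering selection has total cost below 14.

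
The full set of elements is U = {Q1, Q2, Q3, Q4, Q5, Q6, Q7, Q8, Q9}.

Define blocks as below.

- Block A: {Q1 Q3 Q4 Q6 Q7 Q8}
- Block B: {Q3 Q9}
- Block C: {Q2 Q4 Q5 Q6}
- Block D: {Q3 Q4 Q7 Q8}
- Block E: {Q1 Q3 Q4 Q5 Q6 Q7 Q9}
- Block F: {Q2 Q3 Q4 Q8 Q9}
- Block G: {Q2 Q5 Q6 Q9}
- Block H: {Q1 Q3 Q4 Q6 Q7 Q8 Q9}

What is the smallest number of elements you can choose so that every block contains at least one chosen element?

2

The 2 elements {Q3, Q6} hit every block.
The blocks D, G are pairwise disjoint, so any hitting set needs a separate element for each — at least 2. Hence 2 is optimal.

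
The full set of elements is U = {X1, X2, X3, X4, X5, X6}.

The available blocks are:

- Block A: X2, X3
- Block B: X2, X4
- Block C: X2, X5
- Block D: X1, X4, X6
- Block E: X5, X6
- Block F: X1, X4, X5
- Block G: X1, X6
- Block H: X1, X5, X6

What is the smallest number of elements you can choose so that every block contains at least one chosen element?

3

The 3 elements {X1, X2, X5} hit every block.
No choice of 2 elements meets every block, so 3 is the minimum.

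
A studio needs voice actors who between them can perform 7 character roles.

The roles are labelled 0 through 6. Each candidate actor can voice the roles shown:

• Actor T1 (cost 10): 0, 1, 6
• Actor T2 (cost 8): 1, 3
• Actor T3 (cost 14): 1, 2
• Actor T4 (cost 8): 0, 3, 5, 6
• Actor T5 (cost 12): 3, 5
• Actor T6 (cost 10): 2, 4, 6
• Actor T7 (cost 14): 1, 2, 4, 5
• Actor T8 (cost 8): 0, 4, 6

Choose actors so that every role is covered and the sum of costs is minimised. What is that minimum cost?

T4, T7 together cover every role (T4 ∪ T7 = {0, 1, 2, 3, 4, 5, 6}); total cost 8 + 14 = 22.
No covering selection has total cost below 22.

22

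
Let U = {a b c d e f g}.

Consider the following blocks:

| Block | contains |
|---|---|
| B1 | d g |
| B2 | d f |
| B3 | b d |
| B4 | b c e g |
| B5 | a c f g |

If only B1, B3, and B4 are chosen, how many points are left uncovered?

Union of B1, B3, B4 = {b, c, d, e, g}.
Not covered: a, f — 2 points.

2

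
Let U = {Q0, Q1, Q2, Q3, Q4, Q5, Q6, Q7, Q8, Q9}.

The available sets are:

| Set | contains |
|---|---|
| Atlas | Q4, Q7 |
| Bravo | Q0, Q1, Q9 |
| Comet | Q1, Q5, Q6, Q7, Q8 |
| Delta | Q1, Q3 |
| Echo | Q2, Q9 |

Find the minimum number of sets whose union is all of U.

Take {Atlas, Bravo, Comet, Delta, Echo}. Their union is {Q0, Q1, Q2, Q3, Q4, Q5, Q6, Q7, Q8, Q9}, which is all 10 elements.
No 4 of the 5 sets cover everything (all 5 combinations miss at least one element), so 5 is optimal.

5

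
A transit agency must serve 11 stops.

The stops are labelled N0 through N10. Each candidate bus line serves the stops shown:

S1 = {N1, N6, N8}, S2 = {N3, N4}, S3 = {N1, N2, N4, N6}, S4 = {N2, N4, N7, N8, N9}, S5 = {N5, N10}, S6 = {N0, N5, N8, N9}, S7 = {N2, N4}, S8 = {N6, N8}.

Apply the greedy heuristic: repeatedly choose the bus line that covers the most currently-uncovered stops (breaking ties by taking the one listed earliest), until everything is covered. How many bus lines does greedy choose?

5

Greedy: pick S4 (covers 5 new) → pick S1 (covers 2 new) → pick S5 (covers 2 new) → pick S2 (covers 1 new) → pick S6 (covers 1 new). Total picks: 5.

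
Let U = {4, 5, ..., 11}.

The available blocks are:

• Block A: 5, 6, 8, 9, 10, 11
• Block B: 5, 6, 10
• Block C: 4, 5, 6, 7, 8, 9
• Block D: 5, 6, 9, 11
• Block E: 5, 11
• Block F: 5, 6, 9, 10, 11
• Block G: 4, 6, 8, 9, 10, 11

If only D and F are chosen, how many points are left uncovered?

Union of D, F = {5, 6, 9, 10, 11}.
Not covered: 4, 7, 8 — 3 points.

3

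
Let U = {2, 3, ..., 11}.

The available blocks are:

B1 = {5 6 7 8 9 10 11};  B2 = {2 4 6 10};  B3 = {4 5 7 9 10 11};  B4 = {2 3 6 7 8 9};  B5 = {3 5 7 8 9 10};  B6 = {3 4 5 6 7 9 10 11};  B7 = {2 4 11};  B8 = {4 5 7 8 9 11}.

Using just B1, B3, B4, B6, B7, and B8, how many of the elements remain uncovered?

0

Union of B1, B3, B4, B6, B7, B8 = {2, 3, 4, 5, 6, 7, 8, 9, 10, 11} — that's every element, so 0 are uncovered.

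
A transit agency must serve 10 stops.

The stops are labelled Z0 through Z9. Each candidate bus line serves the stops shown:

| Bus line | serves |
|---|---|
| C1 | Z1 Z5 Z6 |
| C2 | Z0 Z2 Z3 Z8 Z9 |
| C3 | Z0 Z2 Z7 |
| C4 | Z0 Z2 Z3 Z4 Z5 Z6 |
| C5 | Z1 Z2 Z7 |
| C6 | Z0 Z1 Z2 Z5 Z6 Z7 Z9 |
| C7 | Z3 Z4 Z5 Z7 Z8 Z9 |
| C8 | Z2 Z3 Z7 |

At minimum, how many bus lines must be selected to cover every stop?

2

C6 and C7 together: C6 ∪ C7 = {Z0, Z1, Z2, Z3, Z4, Z5, Z6, Z7, Z8, Z9} — every stop is covered.
No single bus line has all 10 stops (the largest, C6, has 7), so 2 is optimal.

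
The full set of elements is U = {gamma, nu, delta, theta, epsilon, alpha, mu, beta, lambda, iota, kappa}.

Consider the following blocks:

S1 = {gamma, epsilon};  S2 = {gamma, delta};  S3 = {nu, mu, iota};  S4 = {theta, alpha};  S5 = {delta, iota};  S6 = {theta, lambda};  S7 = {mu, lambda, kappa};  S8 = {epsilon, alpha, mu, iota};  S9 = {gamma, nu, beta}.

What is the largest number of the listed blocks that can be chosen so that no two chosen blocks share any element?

S1, S4, S5, S7 are pairwise disjoint (S1={gamma,epsilon}; S4={theta,alpha}; S5={delta,iota}; S7={mu,lambda,kappa}).
Every remaining block overlaps one of these, and no 5 of the listed blocks are pairwise disjoint, so 4 is the maximum.

4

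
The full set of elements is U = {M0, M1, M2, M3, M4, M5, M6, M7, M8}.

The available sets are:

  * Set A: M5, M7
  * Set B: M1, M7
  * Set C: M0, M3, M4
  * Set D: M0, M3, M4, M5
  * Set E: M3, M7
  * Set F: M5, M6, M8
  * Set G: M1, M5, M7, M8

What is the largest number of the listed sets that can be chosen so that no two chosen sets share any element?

B, C, F are pairwise disjoint (B={M1,M7}; C={M0,M3,M4}; F={M5,M6,M8}).
Every remaining set overlaps one of these, and no 4 of the listed sets are pairwise disjoint, so 3 is the maximum.

3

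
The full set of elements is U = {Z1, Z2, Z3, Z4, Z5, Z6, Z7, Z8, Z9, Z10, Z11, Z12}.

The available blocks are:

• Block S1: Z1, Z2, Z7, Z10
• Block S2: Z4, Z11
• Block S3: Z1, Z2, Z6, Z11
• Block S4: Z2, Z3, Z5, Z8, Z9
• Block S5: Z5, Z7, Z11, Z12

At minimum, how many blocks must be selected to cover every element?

5

Take {S1, S2, S3, S4, S5}. Their union is {Z1, Z2, Z3, Z4, Z5, Z6, Z7, Z8, Z9, Z10, Z11, Z12}, which is all 12 elements.
No 4 of the 5 blocks cover everything (all 5 combinations miss at least one element), so 5 is optimal.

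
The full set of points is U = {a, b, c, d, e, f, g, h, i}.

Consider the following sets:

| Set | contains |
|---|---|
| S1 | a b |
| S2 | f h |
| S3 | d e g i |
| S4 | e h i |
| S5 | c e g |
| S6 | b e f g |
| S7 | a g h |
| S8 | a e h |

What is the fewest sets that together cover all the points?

4

S3, S5, S6, and S8 cover everything between them: the union {a, b, c, d, e, f, g, h, i} is all of U.
Only S5 contains c, so S5 is forced; the remaining 6 points need at least 3 more sets (each remaining set adds at most 2) — so at least 4 sets are needed, and 4 is optimal.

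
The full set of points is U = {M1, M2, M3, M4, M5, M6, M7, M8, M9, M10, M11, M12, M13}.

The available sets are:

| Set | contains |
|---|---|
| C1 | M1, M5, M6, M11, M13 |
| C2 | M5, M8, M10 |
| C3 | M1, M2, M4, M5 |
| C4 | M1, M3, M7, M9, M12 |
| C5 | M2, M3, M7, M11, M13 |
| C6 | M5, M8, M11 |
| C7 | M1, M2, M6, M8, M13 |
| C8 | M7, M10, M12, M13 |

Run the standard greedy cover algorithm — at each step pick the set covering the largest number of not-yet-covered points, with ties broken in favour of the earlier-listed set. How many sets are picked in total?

4

Greedy: pick C1 (covers 5 new) → pick C4 (covers 4 new) → pick C2 (covers 2 new) → pick C3 (covers 2 new). Total picks: 4.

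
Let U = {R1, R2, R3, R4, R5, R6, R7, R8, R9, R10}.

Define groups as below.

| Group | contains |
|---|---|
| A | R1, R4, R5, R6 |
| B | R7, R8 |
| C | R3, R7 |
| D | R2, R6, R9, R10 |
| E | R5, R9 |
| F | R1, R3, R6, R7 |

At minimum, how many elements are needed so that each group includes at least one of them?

3

The 3 elements {R5, R6, R7} hit every group.
No choice of 2 elements meets every group, so 3 is the minimum.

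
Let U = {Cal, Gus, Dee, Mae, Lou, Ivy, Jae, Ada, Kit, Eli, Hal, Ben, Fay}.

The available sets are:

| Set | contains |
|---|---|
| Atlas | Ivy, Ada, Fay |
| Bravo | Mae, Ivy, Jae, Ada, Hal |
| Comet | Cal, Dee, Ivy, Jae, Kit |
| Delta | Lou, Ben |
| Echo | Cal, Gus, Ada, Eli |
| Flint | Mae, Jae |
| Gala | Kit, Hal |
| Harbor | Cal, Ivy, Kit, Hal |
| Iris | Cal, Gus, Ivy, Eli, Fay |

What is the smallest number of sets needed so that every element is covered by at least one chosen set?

Bravo and Comet and Delta and Iris together: Bravo ∪ Comet ∪ Delta ∪ Iris = {Cal, Gus, Dee, Mae, Lou, Ivy, Jae, Ada, Kit, Eli, Hal, Ben, Fay} — every element is covered.
Only Comet contains Dee, so Comet is forced; the remaining 8 elements need at least 3 more sets (each remaining set adds at most 3) — so at least 4 sets are needed, and 4 is optimal.

4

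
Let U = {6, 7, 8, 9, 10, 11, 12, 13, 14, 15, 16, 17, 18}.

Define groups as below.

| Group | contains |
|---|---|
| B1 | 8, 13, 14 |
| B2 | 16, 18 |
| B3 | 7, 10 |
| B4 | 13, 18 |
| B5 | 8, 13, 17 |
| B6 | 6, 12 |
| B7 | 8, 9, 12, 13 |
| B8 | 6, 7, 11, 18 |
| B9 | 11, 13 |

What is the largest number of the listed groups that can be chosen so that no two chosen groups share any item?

B1, B2, B3, B6 are pairwise disjoint (B1={8,13,14}; B2={16,18}; B3={7,10}; B6={6,12}).
Every remaining group overlaps one of these, and no 5 of the listed groups are pairwise disjoint, so 4 is the maximum.

4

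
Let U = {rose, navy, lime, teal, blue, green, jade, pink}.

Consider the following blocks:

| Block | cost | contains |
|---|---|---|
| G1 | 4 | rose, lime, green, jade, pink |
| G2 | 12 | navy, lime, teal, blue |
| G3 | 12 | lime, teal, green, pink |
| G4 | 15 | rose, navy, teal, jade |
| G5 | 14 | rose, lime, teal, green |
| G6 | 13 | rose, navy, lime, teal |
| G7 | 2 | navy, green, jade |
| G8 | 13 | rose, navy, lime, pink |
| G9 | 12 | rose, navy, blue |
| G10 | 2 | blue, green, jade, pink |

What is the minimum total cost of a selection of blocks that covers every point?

G6, G10 together cover every point (G6 ∪ G10 = {rose, navy, lime, teal, blue, green, jade, pink}); total cost 13 + 2 = 15.
The greedy pick G10, G1, G7, G2 costs 20; no covering selection beats 15.

15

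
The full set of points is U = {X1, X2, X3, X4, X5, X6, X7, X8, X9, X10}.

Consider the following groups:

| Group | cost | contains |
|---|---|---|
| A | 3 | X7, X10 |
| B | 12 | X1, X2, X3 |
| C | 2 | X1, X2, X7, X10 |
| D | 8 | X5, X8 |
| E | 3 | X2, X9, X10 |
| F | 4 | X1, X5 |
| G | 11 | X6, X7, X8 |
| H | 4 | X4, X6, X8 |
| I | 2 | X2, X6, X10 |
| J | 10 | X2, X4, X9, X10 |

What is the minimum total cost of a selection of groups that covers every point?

B, C, E, F, H together cover every point (B ∪ C ∪ E ∪ F ∪ H = {X1, X2, X3, X4, X5, X6, X7, X8, X9, X10}); total cost 12 + 2 + 3 + 4 + 4 = 25.
No covering selection has total cost below 25.

25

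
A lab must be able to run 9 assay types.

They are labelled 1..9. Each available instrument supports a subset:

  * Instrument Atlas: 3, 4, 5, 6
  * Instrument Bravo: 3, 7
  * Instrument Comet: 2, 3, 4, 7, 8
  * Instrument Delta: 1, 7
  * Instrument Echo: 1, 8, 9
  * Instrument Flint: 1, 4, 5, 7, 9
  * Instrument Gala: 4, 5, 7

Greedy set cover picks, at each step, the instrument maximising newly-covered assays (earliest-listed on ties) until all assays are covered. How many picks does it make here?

3

Greedy: pick Comet (covers 5 new) → pick Flint (covers 3 new) → pick Atlas (covers 1 new). Total picks: 3.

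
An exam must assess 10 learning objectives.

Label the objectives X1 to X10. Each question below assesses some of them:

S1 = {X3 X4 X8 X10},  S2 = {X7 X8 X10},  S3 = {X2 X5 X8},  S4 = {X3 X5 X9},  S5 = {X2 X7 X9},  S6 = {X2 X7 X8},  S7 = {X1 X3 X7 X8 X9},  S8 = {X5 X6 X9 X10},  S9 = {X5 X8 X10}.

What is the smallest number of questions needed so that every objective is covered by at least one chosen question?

S1 and S6 and S7 and S8 together: S1 ∪ S6 ∪ S7 ∪ S8 = {X1, X2, X3, X4, X5, X6, X7, X8, X9, X10} — every objective is covered.
No 3 of the 9 questions cover everything (all 84 combinations miss at least one objective), so 4 is optimal.

4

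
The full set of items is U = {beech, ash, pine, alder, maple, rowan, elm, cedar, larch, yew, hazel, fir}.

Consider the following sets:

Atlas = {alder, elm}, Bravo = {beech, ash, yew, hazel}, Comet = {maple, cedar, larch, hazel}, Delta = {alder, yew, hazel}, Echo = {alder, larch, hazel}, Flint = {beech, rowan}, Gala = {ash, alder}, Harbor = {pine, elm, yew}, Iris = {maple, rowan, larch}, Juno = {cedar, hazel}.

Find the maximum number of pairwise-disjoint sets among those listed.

Flint, Gala, Harbor, Juno are pairwise disjoint (Flint={beech,rowan}; Gala={ash,alder}; Harbor={pine,elm,yew}; Juno={cedar,hazel}).
Every remaining set overlaps one of these, and no 5 of the listed sets are pairwise disjoint, so 4 is the maximum.

4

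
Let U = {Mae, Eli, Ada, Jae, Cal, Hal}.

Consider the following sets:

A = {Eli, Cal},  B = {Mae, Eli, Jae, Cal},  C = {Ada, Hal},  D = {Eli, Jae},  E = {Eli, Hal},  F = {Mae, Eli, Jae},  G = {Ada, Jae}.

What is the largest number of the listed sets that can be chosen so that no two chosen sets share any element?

A, G are pairwise disjoint (A={Eli,Cal}; G={Ada,Jae}).
Every remaining set overlaps one of these, and no 3 of the listed sets are pairwise disjoint, so 2 is the maximum.

2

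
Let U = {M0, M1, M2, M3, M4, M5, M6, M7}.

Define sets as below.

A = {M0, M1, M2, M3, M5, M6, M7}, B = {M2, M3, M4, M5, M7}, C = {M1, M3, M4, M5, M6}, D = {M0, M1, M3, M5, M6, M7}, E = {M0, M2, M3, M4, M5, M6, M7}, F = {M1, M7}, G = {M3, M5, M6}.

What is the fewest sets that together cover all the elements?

B and D together: B ∪ D = {M0, M1, M2, M3, M4, M5, M6, M7} — every element is covered.
No single set has all 8 elements (the largest, A, has 7), so 2 is optimal.

2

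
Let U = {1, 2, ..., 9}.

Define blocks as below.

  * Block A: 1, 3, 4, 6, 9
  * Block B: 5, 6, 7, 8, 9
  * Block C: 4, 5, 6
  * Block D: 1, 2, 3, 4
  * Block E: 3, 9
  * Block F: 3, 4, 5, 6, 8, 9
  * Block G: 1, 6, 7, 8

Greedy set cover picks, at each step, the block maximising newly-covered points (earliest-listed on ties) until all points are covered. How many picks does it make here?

3

Greedy: pick F (covers 6 new) → pick D (covers 2 new) → pick B (covers 1 new). Total picks: 3.
(The true minimum cover uses only 2 blocks, so greedy is not optimal here.)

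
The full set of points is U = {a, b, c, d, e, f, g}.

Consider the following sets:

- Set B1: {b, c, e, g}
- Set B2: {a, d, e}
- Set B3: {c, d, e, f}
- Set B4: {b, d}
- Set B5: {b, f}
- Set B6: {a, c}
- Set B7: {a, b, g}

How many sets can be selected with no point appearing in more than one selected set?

2

B3, B7 are pairwise disjoint (B3={c,d,e,f}; B7={a,b,g}).
Every remaining set overlaps one of these, and no 3 of the listed sets are pairwise disjoint, so 2 is the maximum.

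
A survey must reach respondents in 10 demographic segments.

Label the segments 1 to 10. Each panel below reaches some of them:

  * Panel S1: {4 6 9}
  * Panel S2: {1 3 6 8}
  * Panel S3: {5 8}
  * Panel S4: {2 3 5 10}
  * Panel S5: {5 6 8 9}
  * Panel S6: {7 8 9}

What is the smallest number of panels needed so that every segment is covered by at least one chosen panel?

S1 and S2 and S4 and S6 together: S1 ∪ S2 ∪ S4 ∪ S6 = {1, 2, 3, 4, 5, 6, 7, 8, 9, 10} — every segment is covered.
No 3 of the 6 panels cover everything (all 20 combinations miss at least one segment), so 4 is optimal.

4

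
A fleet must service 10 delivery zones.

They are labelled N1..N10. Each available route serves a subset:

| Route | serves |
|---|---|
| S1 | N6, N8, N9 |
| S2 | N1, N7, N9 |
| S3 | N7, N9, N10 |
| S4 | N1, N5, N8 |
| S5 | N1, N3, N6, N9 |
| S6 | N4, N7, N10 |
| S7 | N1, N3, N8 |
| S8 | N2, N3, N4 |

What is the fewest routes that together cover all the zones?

4

S4 and S5 and S6 and S8 together: S4 ∪ S5 ∪ S6 ∪ S8 = {N1, N2, N3, N4, N5, N6, N7, N8, N9, N10} — every zone is covered.
Only S8 contains N2, so S8 is forced; the remaining 7 zones need at least 3 more routes (each remaining route adds at most 3) — so at least 4 routes are needed, and 4 is optimal.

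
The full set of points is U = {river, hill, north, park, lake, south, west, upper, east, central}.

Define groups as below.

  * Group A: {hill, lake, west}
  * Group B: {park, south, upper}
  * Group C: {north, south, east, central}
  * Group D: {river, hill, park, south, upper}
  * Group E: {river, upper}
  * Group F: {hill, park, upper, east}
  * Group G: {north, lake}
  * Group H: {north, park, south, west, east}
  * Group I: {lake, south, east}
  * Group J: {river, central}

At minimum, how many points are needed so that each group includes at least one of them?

Take T = {park, lake, upper, central}. Each listed group contains at least one of these, so T is a hitting set of size 4.
No choice of 3 points meets every group, so 4 is the minimum.

4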